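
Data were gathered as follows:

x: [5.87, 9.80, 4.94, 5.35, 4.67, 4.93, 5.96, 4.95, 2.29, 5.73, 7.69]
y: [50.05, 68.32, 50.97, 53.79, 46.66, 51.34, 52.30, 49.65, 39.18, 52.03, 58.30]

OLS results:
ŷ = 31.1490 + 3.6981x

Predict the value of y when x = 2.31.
ŷ = 39.6916

x = 2.31 lies inside the observed range [2.29, 9.80], so the fitted equation applies directly:

ŷ = 31.1490 + 3.6981 × 2.31
ŷ = 31.1490 + 8.5426
ŷ = 39.6916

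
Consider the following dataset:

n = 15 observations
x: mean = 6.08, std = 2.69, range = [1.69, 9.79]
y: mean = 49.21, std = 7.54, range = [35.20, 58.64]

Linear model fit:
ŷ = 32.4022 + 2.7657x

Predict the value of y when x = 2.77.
ŷ = 40.0632

To predict y for x = 2.77, substitute into the regression equation:

ŷ = 32.4022 + 2.7657 × 2.77
ŷ = 32.4022 + 7.6610
ŷ = 40.0632

This is a point prediction; actual observations scatter around it by roughly the residual standard deviation.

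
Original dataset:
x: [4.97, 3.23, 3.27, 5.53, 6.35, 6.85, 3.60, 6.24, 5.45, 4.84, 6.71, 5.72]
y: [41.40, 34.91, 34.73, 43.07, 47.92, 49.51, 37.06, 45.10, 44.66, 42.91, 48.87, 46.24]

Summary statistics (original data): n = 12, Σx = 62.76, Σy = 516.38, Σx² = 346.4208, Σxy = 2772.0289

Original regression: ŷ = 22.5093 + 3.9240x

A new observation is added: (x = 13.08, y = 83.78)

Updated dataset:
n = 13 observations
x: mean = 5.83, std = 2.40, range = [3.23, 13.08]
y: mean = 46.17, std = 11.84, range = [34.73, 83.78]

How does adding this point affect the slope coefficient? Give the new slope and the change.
New slope β₁ = 4.8840 versus 3.9240 before: a change of +0.9600 (+24.5%).

x = 13.08 lies well outside the original x-range [3.23, 6.85] (x̄ ≈ 5.23), so this observation has high leverage and can move the slope substantially.

Step 1: Update the sums with the new point (n goes from 12 to 13)
Σx  = 62.76 + 13.08 = 75.84
Σy  = 516.38 + 83.78 = 600.16
Σx² = 346.4208 + 13.08² = 346.4208 + 171.0864 = 517.5072
Σxy = 2772.0289 + 13.08×83.78 = 2772.0289 + 1095.8424 = 3867.8713

Step 2: Recompute the slope with b₁ = (nΣxy − ΣxΣy) / (nΣx² − (Σx)²)
Numerator   = 13×3867.8713 − 75.84×600.16 = 50282.3269 − 45516.1344 = 4766.1925
Denominator = 13×517.5072 − 75.84² = 6727.5936 − 5751.7056 = 975.8880
b₁(new) = 4766.1925 / 975.8880 = 4.8840

(Same formula on the original sums: (12×2772.0289 − 62.76×516.38) / (12×346.4208 − 62.76²) = 856.3380 / 218.2320 = 3.9240, matching the given fit.)

Step 3: Change in slope
Δβ₁ = 4.8840 − 3.9240 = +0.9600
Relative change = +0.9600 / 3.9240 × 100% = +24.5%
→ the slope increases when the point is added.

Because the point sits above the extension of the original line at a high-leverage x, it tilts the fit up.
In practice: check such a point for data-entry or measurement error.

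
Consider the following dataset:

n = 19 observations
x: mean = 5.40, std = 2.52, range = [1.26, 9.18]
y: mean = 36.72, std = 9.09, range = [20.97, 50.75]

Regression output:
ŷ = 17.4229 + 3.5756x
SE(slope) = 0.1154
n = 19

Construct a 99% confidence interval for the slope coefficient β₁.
The 99% CI for β₁ is (3.2411, 3.9101)

Confidence interval for the slope:

The 99% CI for β₁ is: β̂₁ ± t*(α/2, n-2) × SE(β̂₁)

Step 1: Find critical t-value
- Confidence level = 0.99
- Degrees of freedom = n - 2 = 19 - 2 = 17
- t*(α/2, 17) = 2.8982

Step 2: Calculate margin of error
Margin = 2.8982 × 0.1154 = 0.3345

Step 3: Construct interval
CI = 3.5756 ± 0.3345
CI = (3.2411, 3.9101)

Interpretation: We are 99% confident that the true slope β₁ lies between 3.2411 and 3.9101.
The interval does not include 0, suggesting a significant linear relationship.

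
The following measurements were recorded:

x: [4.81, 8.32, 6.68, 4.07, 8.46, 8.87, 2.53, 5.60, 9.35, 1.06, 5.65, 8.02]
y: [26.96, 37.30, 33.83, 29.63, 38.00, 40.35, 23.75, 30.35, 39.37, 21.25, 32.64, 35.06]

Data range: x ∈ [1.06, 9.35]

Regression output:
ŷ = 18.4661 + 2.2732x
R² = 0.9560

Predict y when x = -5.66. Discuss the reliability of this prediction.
ŷ = 5.5998, but this is extrapolation (below the data range [1.06, 9.35]) and may be unreliable.

Prediction calculation:
ŷ = 18.4661 + 2.2732 × (-5.66)
ŷ = 5.5998

Reliability:
- Data range: x ∈ [1.06, 9.35]
- Prediction point: x = -5.66 is 6.72 units below the observed range → this is EXTRAPOLATION, not interpolation

Why that matters here:
- R² describes fit only over the sampled x values; it says nothing about behaviour beyond them
- Real relationships often flatten, saturate, or turn nonlinear at extremes

The R² = 0.9560 only validates the fit within [1.06, 9.35]; treat ŷ = 5.5998 with caution.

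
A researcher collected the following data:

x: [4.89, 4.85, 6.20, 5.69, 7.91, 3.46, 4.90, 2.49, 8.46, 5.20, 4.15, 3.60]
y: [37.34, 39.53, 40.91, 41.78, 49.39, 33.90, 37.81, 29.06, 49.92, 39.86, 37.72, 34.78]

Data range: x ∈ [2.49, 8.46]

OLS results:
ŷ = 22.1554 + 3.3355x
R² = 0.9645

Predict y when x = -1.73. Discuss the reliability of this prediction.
ŷ = 16.3850, but this is extrapolation (below the data range [2.49, 8.46]) and may be unreliable.

Prediction calculation:
ŷ = 22.1554 + 3.3355 × (-1.73)
ŷ = 16.3850

Reliability:
- Data range: x ∈ [2.49, 8.46]
- Prediction point: x = -1.73 is 4.22 units below the observed range → this is EXTRAPOLATION, not interpolation

Why that matters here:
- There are no observations near this x to validate the fitted line there
- R² describes fit only over the sampled x values; it says nothing about behaviour beyond them

The R² = 0.9645 only validates the fit within [2.49, 8.46]; treat ŷ = 16.3850 with caution.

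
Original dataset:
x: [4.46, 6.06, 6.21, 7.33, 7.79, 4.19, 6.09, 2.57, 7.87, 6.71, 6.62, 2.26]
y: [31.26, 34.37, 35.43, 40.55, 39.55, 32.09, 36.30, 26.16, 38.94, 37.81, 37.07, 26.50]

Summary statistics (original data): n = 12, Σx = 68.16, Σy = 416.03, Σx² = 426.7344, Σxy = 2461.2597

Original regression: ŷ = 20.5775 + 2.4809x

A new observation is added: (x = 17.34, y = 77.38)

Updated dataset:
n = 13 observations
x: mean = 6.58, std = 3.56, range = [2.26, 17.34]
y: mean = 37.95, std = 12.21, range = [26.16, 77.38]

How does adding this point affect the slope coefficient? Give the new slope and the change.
The slope changes from 2.4809 to 3.3796 (change of +0.8987, or +36.2%).

x = 17.34 lies well outside the original x-range [2.26, 7.87] (x̄ ≈ 5.68), so this observation has high leverage and can move the slope substantially.

Step 1: Update the sums with the new point (n goes from 12 to 13)
Σx  = 68.16 + 17.34 = 85.50
Σy  = 416.03 + 77.38 = 493.41
Σx² = 426.7344 + 17.34² = 426.7344 + 300.6756 = 727.4100
Σxy = 2461.2597 + 17.34×77.38 = 2461.2597 + 1341.7692 = 3803.0289

Step 2: Recompute the slope with b₁ = (nΣxy − ΣxΣy) / (nΣx² − (Σx)²)
Numerator   = 13×3803.0289 − 85.50×493.41 = 49439.3757 − 42186.5550 = 7252.8207
Denominator = 13×727.4100 − 85.50² = 9456.3300 − 7310.2500 = 2146.0800
b₁(new) = 7252.8207 / 2146.0800 = 3.3796

(Same formula on the original sums: (12×2461.2597 − 68.16×416.03) / (12×426.7344 − 68.16²) = 1178.5116 / 475.0272 = 2.4809, matching the given fit.)

Step 3: Change in slope
Δβ₁ = 3.3796 − 2.4809 = +0.8987
Relative change = +0.8987 / 2.4809 × 100% = +36.2%
→ the slope increases when the point is added.

A high-leverage point only changes the slope if it is off the original line; here y = 77.38 is above the original trend, so the slope increases.
In practice: investigate whether it comes from the same population as the rest of the sample.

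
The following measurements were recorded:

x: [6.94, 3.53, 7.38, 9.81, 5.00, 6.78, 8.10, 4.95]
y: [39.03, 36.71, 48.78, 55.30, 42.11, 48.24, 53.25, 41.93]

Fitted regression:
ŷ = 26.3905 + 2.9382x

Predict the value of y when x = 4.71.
ŷ = 40.2294

Plug x = 4.71 into the fitted line:

ŷ = 26.3905 + 2.9382 × 4.71
ŷ = 26.3905 + 13.8389
ŷ = 40.2294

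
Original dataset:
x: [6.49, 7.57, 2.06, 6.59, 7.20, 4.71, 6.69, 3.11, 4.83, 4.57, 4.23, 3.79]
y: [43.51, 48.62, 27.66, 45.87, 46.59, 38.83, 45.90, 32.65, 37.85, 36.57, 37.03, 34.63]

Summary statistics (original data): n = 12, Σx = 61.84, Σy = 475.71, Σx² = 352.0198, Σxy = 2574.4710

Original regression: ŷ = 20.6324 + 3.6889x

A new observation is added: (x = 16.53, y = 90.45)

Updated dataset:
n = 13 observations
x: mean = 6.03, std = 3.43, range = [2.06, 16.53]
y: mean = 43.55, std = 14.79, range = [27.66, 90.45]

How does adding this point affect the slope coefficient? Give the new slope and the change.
New slope β₁ = 4.2964 versus 3.6889 before: a change of +0.6075 (+16.5%).

The new point has HIGH LEVERAGE: x = 16.53 is far from the original mean x̄ = 61.84/12 ≈ 5.15 (original range [2.06, 7.57]).

Step 1: Update the sums with the new point (n goes from 12 to 13)
Σx  = 61.84 + 16.53 = 78.37
Σy  = 475.71 + 90.45 = 566.16
Σx² = 352.0198 + 16.53² = 352.0198 + 273.2409 = 625.2607
Σxy = 2574.4710 + 16.53×90.45 = 2574.4710 + 1495.1385 = 4069.6095

Step 2: Recompute the slope with b₁ = (nΣxy − ΣxΣy) / (nΣx² − (Σx)²)
Numerator   = 13×4069.6095 − 78.37×566.16 = 52904.9235 − 44369.9592 = 8534.9643
Denominator = 13×625.2607 − 78.37² = 8128.3891 − 6141.8569 = 1986.5322
b₁(new) = 8534.9643 / 1986.5322 = 4.2964

(Same formula on the original sums: (12×2574.4710 − 61.84×475.71) / (12×352.0198 − 61.84²) = 1475.7456 / 400.0520 = 3.6889, matching the given fit.)

Step 3: Change in slope
Δβ₁ = 4.2964 − 3.6889 = +0.6075
Relative change = +0.6075 / 3.6889 × 100% = +16.5%
→ the slope increases when the point is added.

Because the point sits above the extension of the original line at a high-leverage x, it tilts the fit up.
In practice: examine leverage (hᵢ) and Cook's distance rather than deleting it automatically.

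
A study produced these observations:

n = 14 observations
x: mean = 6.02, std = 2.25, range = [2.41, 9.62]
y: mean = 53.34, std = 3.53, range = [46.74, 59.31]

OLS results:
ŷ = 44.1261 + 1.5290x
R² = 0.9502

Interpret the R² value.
About 95.02% of the variability in y is accounted for by the regression on x (R² = 0.9502) — a strong linear fit.

R² (coefficient of determination) measures the proportion of variance in y explained by the regression model.

Here R² = 0.9502:
- Explained: 95.02% of the variation in y
- Unexplained (residual): 100% − 95.02% = 4.98%
- Rule of thumb (below 0.3 weak; 0.3 to below 0.7 moderate; 0.7 and above strong) → strong

Note: R² never decreases when predictors are added, so it should not be used alone to compare models of different size.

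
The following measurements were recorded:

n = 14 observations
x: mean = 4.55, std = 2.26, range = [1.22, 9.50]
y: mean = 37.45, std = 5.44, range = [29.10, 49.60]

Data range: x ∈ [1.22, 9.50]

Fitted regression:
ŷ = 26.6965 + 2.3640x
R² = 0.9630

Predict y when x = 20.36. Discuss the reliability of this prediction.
ŷ = 74.8275, but this is extrapolation (above the data range [1.22, 9.50]) and may be unreliable.

Prediction calculation:
ŷ = 26.6965 + 2.3640 × 20.36
ŷ = 74.8275

Reliability:
- Data range: x ∈ [1.22, 9.50]
- Prediction point: x = 20.36 is 10.86 units above the observed range → this is EXTRAPOLATION, not interpolation

Why that matters here:
- Real relationships often flatten, saturate, or turn nonlinear at extremes
- There are no observations near this x to validate the fitted line there

Report the number if required, but flag clearly that it is an extrapolation.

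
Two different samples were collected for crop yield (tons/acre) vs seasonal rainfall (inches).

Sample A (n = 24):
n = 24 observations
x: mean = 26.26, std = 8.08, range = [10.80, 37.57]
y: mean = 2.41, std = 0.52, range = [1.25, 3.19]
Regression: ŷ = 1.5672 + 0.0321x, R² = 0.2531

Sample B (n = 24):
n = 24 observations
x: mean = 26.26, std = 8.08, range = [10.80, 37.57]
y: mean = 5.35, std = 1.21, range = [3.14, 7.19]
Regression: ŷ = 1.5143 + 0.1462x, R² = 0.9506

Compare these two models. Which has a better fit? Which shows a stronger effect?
Model B has the better fit (R² = 0.9506 vs 0.2531). Model B shows the stronger effect (|β₁| = 0.1462 vs 0.0321).

Model Comparison:

Which explains more variance? (R²)
- Model A: R² = 0.2531 → 25.31% of variance in crop yield explained
- Model B: R² = 0.9506 → 95.06% of variance in crop yield explained
- 0.9506 > 0.2531 → Model B has the better fit

Which has the larger per-inch effect? (|β₁|)
- Model A: β₁ = 0.0321 → predicted crop yield rises 0.0321 tons/acre per additional inch of rainfall
- Model B: β₁ = 0.1462 → predicted crop yield rises 0.1462 tons/acre per additional inch of rainfall
- |0.0321| < |0.1462| → Model B shows the stronger marginal effect

Note: A steeper slope doesn't make a better model if the scatter around the line is large.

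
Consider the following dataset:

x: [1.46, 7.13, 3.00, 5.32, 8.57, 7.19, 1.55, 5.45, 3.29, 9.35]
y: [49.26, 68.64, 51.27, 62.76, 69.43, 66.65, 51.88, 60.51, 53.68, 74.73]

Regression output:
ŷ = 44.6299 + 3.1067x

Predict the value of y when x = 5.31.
ŷ = 61.1265

To predict y for x = 5.31, substitute into the regression equation:

ŷ = 44.6299 + 3.1067 × 5.31
ŷ = 44.6299 + 16.4966
ŷ = 61.1265

This is the fitted mean response at that x — an individual observation would come with a wider prediction interval.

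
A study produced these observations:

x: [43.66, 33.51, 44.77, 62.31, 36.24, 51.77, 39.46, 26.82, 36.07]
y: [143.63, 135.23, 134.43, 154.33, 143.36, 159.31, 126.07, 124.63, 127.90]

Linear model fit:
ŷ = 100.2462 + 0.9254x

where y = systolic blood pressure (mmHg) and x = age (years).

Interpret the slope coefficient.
An increase of one year in age is associated with a 0.9254 mmHg increase in predicted blood pressure.

The slope coefficient β₁ = 0.9254 represents the marginal effect of age on blood pressure.

Interpretation:
- Age up by 1 year → predicted blood pressure increases by 0.9254 mmHg
- The effect is assumed constant over the observed range of x (linearity)

The intercept β₀ = 100.2462 is the predicted blood pressure when age = 0; since the smallest observed x is 26.82, this is an extrapolation and mainly anchors the line.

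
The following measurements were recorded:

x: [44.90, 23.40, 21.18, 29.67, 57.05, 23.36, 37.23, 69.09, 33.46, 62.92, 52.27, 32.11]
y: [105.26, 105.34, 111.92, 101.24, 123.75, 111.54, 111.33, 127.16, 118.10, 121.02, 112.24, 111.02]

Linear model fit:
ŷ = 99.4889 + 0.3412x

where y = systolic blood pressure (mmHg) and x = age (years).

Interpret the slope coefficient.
On average, blood pressure is about 0.3412 mmHg higher for every extra year of age.

The slope coefficient β₁ = 0.3412 represents the marginal effect of age on blood pressure.

Interpretation:
- Age up by 1 year → predicted blood pressure increases by 0.3412 mmHg
- This is a linear approximation: the same per-unit change is assumed across the whole observed x range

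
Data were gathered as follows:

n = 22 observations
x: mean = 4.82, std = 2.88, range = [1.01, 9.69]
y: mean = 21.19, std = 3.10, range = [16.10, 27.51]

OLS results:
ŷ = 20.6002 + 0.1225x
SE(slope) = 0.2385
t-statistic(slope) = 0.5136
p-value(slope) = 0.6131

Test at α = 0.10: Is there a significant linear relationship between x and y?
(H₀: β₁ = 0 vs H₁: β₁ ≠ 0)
p-value = 0.6131 ≥ α = 0.10, so we fail to reject H₀. The relationship is not significant.

Hypothesis test for the slope coefficient:

H₀: β₁ = 0 (no linear relationship)
H₁: β₁ ≠ 0 (linear relationship exists)

Test statistic: t = β̂₁ / SE(β̂₁) = 0.1225 / 0.2385 = 0.5136

The p-value (0.6131) is the probability, under H₀, of a t-statistic at least as extreme as |t| = 0.5136 (two-sided, df = n − 2 = 20).

Decision rule: reject H₀ if p-value < α.
p-value = 0.6131 ≥ α = 0.10 → fail to reject H₀.

There is not sufficient evidence at the 10% significance level to conclude that a linear relationship exists between x and y.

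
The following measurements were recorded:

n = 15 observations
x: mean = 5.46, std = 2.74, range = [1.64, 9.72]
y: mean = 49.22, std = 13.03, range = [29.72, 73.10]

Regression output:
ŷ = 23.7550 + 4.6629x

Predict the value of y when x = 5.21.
ŷ = 48.0487

To predict y for x = 5.21, substitute into the regression equation:

ŷ = 23.7550 + 4.6629 × 5.21
ŷ = 23.7550 + 24.2937
ŷ = 48.0487

This is the fitted mean response at that x — an individual observation would come with a wider prediction interval.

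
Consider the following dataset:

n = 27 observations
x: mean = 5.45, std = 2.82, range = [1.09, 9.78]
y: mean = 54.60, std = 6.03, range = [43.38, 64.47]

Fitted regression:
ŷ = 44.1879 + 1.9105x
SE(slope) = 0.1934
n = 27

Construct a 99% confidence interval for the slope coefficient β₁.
The 99% CI for β₁ is (1.3714, 2.4496)

Confidence interval for the slope:

The 99% CI for β₁ is: β̂₁ ± t*(α/2, n-2) × SE(β̂₁)

Step 1: Find critical t-value
- Confidence level = 0.99
- Degrees of freedom = n - 2 = 27 - 2 = 25
- t*(α/2, 25) = 2.7874

Step 2: Calculate margin of error
Margin = 2.7874 × 0.1934 = 0.5391

Step 3: Construct interval
CI = 1.9105 ± 0.5391
CI = (1.3714, 2.4496)

Interpretation: each one-unit increase in x is associated with a change in mean y of between 1.3714 and 2.4496, with 99% confidence.
Since 0 is outside the interval, a two-sided test at α = 0.01 would reject H₀: β₁ = 0.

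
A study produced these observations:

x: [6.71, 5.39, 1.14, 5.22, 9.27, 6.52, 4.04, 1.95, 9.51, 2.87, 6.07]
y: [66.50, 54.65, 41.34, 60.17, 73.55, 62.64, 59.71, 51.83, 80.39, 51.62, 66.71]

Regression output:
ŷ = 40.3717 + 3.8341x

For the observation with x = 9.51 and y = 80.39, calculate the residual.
Residual = 3.5560

The residual is the difference between the actual value and the predicted value:

Residual = y - ŷ

Step 1: Calculate predicted value
ŷ = 40.3717 + 3.8341 × 9.51
ŷ = 76.8340

Step 2: Calculate residual
Residual = 80.39 - 76.8340
Residual = 3.5560

The residual is positive, so the observed y = 80.39 sits above the regression line (the line underestimates it by 3.5560).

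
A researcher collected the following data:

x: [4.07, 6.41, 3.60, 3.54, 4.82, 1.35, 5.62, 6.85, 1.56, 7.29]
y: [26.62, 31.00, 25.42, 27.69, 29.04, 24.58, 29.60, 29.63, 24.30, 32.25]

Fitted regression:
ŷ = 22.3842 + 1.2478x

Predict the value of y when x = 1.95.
ŷ = 24.8174

x = 1.95 lies inside the observed range [1.35, 7.29], so the fitted equation applies directly:

ŷ = 22.3842 + 1.2478 × 1.95
ŷ = 22.3842 + 2.4332
ŷ = 24.8174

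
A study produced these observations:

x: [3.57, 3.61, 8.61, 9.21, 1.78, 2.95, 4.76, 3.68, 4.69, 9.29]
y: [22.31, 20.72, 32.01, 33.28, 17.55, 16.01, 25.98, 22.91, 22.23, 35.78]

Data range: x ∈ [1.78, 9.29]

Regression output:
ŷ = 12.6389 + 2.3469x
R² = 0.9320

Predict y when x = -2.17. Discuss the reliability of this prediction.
ŷ = 7.5461 (extrapolation — x = -2.17 lies outside [1.78, 9.29], so reliability is low).

Prediction calculation:
ŷ = 12.6389 + 2.3469 × (-2.17)
ŷ = 7.5461

Reliability:
- Data range: x ∈ [1.78, 9.29]
- Prediction point: x = -2.17 is 3.95 units below the observed range → this is EXTRAPOLATION, not interpolation

Why that matters here:
- The standard error of prediction grows with (x − x̄)², and x = -2.17 is far from x̄ = 5.21
- The linear relationship may not hold outside the observed range
- There are no observations near this x to validate the fitted line there

The R² = 0.9320 only validates the fit within [1.78, 9.29]; treat ŷ = 7.5461 with caution.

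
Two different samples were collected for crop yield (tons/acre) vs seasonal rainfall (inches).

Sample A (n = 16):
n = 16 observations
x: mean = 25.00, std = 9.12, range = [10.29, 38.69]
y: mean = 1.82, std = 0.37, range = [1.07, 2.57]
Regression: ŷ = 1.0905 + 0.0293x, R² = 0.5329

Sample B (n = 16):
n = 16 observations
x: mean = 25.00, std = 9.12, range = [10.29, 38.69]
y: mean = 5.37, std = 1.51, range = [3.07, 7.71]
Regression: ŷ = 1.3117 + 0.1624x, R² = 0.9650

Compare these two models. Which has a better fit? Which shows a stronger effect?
Model B has the better fit (R² = 0.9650 vs 0.5329). Model B shows the stronger effect (|β₁| = 0.1624 vs 0.0293).

Model Comparison:

Goodness of fit (R²):
- Model A: R² = 0.5329 → 53.29% of variance in crop yield explained
- Model B: R² = 0.9650 → 96.50% of variance in crop yield explained
- 0.9650 > 0.5329 → Model B has the better fit

Which has the larger per-inch effect? (|β₁|)
- Model A: β₁ = 0.0293 → predicted crop yield rises 0.0293 tons/acre per additional inch of rainfall
- Model B: β₁ = 0.1624 → predicted crop yield rises 0.1624 tons/acre per additional inch of rainfall
- |0.0293| < |0.1624| → Model B shows the stronger marginal effect

Notes:
- The two samples could reflect different populations, time periods, or measurement quality.
- A steeper slope doesn't make a better model if the scatter around the line is large.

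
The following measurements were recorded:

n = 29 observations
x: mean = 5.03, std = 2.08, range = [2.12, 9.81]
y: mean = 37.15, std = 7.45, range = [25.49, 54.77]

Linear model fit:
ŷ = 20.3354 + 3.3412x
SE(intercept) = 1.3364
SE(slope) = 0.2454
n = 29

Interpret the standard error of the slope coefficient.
SE(β̂₁) = 0.2454 is the estimated standard deviation of the slope estimate across repeated samples; relative to β̂₁ = 3.3412 that is 7.3%, a precise estimate.

SE(β̂₁) = s / √Sxx, where s is the residual standard deviation and Sxx = Σ(x − x̄)². It is the yardstick for how far β̂₁ = 3.3412 could plausibly be from the true slope.

Relative precision:
- SE / |β̂₁| = 0.2454 / 3.3412 = 7.3%
- Rule of thumb (under 20%: precise; 20% to under 50%: moderately precise; 50% or more: imprecise) → precise

Rough 95% range (±2 SE): 3.3412 ± 0.4908 → (2.8504, 3.8320).

What drives SE(β̂₁): larger n (here n = 29) → smaller SE; wider spread of x values → smaller SE.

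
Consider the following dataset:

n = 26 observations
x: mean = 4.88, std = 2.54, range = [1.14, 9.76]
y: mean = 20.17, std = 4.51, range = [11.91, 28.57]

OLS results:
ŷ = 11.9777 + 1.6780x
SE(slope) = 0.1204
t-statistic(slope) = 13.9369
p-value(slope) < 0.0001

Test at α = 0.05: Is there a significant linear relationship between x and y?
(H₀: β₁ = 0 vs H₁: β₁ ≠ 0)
Since p-value < 0.0001 < α = 0.05, reject H₀ — the slope is significantly different from 0.

Hypothesis test for the slope coefficient:

H₀: β₁ = 0 (no linear relationship)
H₁: β₁ ≠ 0 (linear relationship exists)

Test statistic: t = β̂₁ / SE(β̂₁) = 1.6780 / 0.1204 = 13.9369

p < 0.0001: how often a slope estimate this far from 0 (in SE units) would arise by chance if β₁ were truly 0.

Decision rule: reject H₀ if p-value < α.
p-value < 0.0001 < α = 0.05 → reject H₀.

At α = 0.05 the data do provide convincing evidence of a nonzero slope.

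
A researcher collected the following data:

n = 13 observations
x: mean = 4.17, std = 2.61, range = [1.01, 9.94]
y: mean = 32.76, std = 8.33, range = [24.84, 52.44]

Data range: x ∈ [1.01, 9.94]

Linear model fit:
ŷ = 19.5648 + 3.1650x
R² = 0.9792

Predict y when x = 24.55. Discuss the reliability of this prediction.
The equation gives ŷ = 97.2656; however x = 24.55 is 14.61 units above the observed range, so this extrapolated value should not be trusted.

Prediction calculation:
ŷ = 19.5648 + 3.1650 × 24.55
ŷ = 97.2656

Reliability:
- Data range: x ∈ [1.01, 9.94]
- Prediction point: x = 24.55 is 14.61 units above the observed range → this is EXTRAPOLATION, not interpolation

Why that matters here:
- The linear relationship may not hold outside the observed range
- R² describes fit only over the sampled x values; it says nothing about behaviour beyond them
- The standard error of prediction grows with (x − x̄)², and x = 24.55 is far from x̄ = 4.17

A defensible statement: 'if the linear trend continued to x = 24.55, y would be about 97.2656' — the premise is untested.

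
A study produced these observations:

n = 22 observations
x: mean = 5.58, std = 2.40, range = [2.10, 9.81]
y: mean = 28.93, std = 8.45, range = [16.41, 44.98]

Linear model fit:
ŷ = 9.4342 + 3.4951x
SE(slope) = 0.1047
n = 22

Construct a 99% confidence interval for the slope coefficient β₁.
The 99% CI for β₁ is (3.1972, 3.7930)

Confidence interval for the slope:

The 99% CI for β₁ is: β̂₁ ± t*(α/2, n-2) × SE(β̂₁)

Step 1: Find critical t-value
- Confidence level = 0.99
- Degrees of freedom = n - 2 = 22 - 2 = 20
- t*(α/2, 20) = 2.8453

Step 2: Calculate margin of error
Margin = 2.8453 × 0.1047 = 0.2979

Step 3: Construct interval
CI = 3.4951 ± 0.2979
CI = (3.1972, 3.7930)

Interpretation: We are 99% confident that the true slope β₁ lies between 3.1972 and 3.7930.
Since 0 is outside the interval, a two-sided test at α = 0.01 would reject H₀: β₁ = 0.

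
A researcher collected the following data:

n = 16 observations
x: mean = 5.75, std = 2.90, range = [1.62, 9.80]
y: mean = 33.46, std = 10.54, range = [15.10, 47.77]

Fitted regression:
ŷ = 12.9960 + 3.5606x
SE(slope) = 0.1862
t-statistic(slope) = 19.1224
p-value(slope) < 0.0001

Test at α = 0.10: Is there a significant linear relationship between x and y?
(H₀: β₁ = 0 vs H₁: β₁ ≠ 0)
p-value < 0.0001 < α = 0.10, so we reject H₀. The relationship is significant.

Hypothesis test for the slope coefficient:

H₀: β₁ = 0 (no linear relationship)
H₁: β₁ ≠ 0 (linear relationship exists)

Test statistic: t = β̂₁ / SE(β̂₁) = 3.5606 / 0.1862 = 19.1224

p < 0.0001: how often a slope estimate this far from 0 (in SE units) would arise by chance if β₁ were truly 0.

Decision rule: reject H₀ if p-value < α.
p-value < 0.0001 < α = 0.10 → reject H₀.

There is sufficient evidence at the 10% significance level to conclude that a linear relationship exists between x and y.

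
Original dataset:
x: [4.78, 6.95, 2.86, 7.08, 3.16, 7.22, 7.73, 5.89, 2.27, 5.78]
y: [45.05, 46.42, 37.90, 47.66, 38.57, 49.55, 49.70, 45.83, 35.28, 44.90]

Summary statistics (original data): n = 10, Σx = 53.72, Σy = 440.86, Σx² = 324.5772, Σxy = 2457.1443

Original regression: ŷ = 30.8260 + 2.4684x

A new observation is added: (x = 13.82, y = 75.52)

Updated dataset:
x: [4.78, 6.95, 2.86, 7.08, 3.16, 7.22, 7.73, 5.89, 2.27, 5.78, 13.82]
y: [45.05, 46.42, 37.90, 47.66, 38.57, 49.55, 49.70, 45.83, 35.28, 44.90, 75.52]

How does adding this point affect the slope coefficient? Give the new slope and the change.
Adding the point moves β₁ from 2.4684 to 3.2740, i.e. it increases by 0.8056 (+32.6%).

x = 13.82 lies well outside the original x-range [2.27, 7.73] (x̄ ≈ 5.37), so this observation has high leverage and can move the slope substantially.

Step 1: Update the sums with the new point (n goes from 10 to 11)
Σx  = 53.72 + 13.82 = 67.54
Σy  = 440.86 + 75.52 = 516.38
Σx² = 324.5772 + 13.82² = 324.5772 + 190.9924 = 515.5696
Σxy = 2457.1443 + 13.82×75.52 = 2457.1443 + 1043.6864 = 3500.8307

Step 2: Recompute the slope with b₁ = (nΣxy − ΣxΣy) / (nΣx² − (Σx)²)
Numerator   = 11×3500.8307 − 67.54×516.38 = 38509.1377 − 34876.3052 = 3632.8325
Denominator = 11×515.5696 − 67.54² = 5671.2656 − 4561.6516 = 1109.6140
b₁(new) = 3632.8325 / 1109.6140 = 3.2740

(Same formula on the original sums: (10×2457.1443 − 53.72×440.86) / (10×324.5772 − 53.72²) = 888.4438 / 359.9336 = 2.4684, matching the given fit.)

Step 3: Change in slope
Δβ₁ = 3.2740 − 2.4684 = +0.8056
Relative change = +0.8056 / 2.4684 × 100% = +32.6%
→ the slope increases when the point is added.

A high-leverage point only changes the slope if it is off the original line; here y = 75.52 is above the original trend, so the slope increases.
In practice: refit with and without it and report both if conclusions differ.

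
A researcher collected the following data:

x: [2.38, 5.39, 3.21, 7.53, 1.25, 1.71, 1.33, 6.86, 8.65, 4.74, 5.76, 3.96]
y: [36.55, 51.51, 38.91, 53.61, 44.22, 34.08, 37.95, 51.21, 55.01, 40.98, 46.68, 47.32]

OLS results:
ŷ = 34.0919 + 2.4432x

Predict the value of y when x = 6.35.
ŷ = 49.6062

x = 6.35 lies inside the observed range [1.25, 8.65], so the fitted equation applies directly:

ŷ = 34.0919 + 2.4432 × 6.35
ŷ = 34.0919 + 15.5143
ŷ = 49.6062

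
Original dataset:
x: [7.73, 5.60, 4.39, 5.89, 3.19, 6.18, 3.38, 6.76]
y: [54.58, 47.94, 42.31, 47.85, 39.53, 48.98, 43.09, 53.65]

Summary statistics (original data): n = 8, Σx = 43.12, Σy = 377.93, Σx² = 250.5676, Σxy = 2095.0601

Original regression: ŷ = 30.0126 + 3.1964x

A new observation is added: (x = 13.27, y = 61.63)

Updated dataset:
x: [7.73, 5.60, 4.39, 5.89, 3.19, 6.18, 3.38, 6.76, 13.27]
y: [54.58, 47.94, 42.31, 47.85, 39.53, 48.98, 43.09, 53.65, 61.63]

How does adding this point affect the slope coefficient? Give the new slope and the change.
The slope changes from 3.1964 to 2.1651 (change of -1.0313, or -32.3%).

x = 13.27 lies well outside the original x-range [3.19, 7.73] (x̄ ≈ 5.39), so this observation has high leverage and can move the slope substantially.

Step 1: Update the sums with the new point (n goes from 8 to 9)
Σx  = 43.12 + 13.27 = 56.39
Σy  = 377.93 + 61.63 = 439.56
Σx² = 250.5676 + 13.27² = 250.5676 + 176.0929 = 426.6605
Σxy = 2095.0601 + 13.27×61.63 = 2095.0601 + 817.8301 = 2912.8902

Step 2: Recompute the slope with b₁ = (nΣxy − ΣxΣy) / (nΣx² − (Σx)²)
Numerator   = 9×2912.8902 − 56.39×439.56 = 26216.0118 − 24786.7884 = 1429.2234
Denominator = 9×426.6605 − 56.39² = 3839.9445 − 3179.8321 = 660.1124
b₁(new) = 1429.2234 / 660.1124 = 2.1651

(Same formula on the original sums: (8×2095.0601 − 43.12×377.93) / (8×250.5676 − 43.12²) = 464.1392 / 145.2064 = 3.1964, matching the given fit.)

Step 3: Change in slope
Δβ₁ = 2.1651 − 3.1964 = -1.0313
Relative change = -1.0313 / 3.1964 × 100% = -32.3%
→ the slope decreases when the point is added.

Because the point sits below the extension of the original line at a high-leverage x, it tilts the fit down.
In practice: check such a point for data-entry or measurement error; investigate whether it comes from the same population as the rest of the sample.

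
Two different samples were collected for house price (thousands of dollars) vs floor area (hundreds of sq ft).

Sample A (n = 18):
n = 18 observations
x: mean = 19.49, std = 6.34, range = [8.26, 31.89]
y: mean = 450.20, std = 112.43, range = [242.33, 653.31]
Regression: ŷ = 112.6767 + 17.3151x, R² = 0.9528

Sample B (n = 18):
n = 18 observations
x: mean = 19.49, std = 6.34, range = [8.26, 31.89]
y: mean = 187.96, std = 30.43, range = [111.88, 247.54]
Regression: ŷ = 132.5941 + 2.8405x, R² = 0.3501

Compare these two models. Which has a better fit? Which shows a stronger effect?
Model A has the better fit (R² = 0.9528 vs 0.3501). Model A shows the stronger effect (|β₁| = 17.3151 vs 2.8405).

Model Comparison:

Goodness of fit (R²):
- Model A: R² = 0.9528 → 95.28% of variance in house price explained
- Model B: R² = 0.3501 → 35.01% of variance in house price explained
- 0.9528 > 0.3501 → Model A has the better fit

Strength of effect — compare |β₁|:
- Model A: β₁ = 17.3151 → predicted house price rises 17.3151 thousand dollars per additional hundred sq ft of floor area
- Model B: β₁ = 2.8405 → predicted house price rises 2.8405 thousand dollars per additional hundred sq ft of floor area
- |17.3151| > |2.8405| → Model A shows the stronger marginal effect

Note: A steeper slope doesn't make a better model if the scatter around the line is large.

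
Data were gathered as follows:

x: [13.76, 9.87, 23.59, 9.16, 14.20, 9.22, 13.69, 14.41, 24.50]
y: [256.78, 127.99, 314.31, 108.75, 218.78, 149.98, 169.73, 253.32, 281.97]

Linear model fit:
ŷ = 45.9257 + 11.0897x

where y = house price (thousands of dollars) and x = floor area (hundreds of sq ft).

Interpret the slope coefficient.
On average, house price is about 11.0897 thousand dollars higher for every extra hundred sq ft of floor area.

β₁ = 11.0897 is the change in predicted house price (thousand dollars) per additional hundred sq ft of floor area.

Interpretation:
- Floor area up by 1 hundred sq ft → predicted house price increases by 11.0897 thousand dollars
- The effect is assumed constant over the observed range of x (linearity)

(β₀ = 45.9257 is the fitted value at x = 0 and is not part of the slope interpretation.)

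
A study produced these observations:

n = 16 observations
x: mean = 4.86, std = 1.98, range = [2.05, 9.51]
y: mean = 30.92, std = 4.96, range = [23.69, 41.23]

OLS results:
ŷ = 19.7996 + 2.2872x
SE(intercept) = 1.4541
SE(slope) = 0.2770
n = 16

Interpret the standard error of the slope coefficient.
The slope 2.2872 is pinned down to within about ±0.2770 (one SE) by these data — relative uncertainty 12.1%, i.e. precise.

SE(β̂₁) = 0.2770 says: if we drew many samples of n = 16 from the same population and refit each time, the fitted slopes would scatter with a standard deviation of roughly 0.2770 around the true β₁.

Relative precision:
- SE / |β̂₁| = 0.2770 / 2.2872 = 12.1%
- Rule of thumb (under 20%: precise; 20% to under 50%: moderately precise; 50% or more: imprecise) → precise

Link to interval estimation: a confidence interval for β₁ is β̂₁ ± t* × 0.2770, so SE sets the half-width per unit of t*.

What drives SE(β̂₁): more residual scatter → larger SE; wider spread of x values → smaller SE.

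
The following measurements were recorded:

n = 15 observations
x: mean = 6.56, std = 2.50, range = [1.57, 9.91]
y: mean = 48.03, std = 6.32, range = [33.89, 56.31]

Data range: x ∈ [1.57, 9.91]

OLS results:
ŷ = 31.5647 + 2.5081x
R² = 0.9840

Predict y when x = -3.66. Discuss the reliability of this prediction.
ŷ = 22.3851 (extrapolation — x = -3.66 lies outside [1.57, 9.91], so reliability is low).

Prediction calculation:
ŷ = 31.5647 + 2.5081 × (-3.66)
ŷ = 22.3851

Reliability:
- Data range: x ∈ [1.57, 9.91]
- Prediction point: x = -3.66 is 5.23 units below the observed range → this is EXTRAPOLATION, not interpolation

Why that matters here:
- The linear relationship may not hold outside the observed range
- There are no observations near this x to validate the fitted line there
- The standard error of prediction grows with (x − x̄)², and x = -3.66 is far from x̄ = 6.56

A defensible statement: 'if the linear trend continued to x = -3.66, y would be about 22.3851' — the premise is untested.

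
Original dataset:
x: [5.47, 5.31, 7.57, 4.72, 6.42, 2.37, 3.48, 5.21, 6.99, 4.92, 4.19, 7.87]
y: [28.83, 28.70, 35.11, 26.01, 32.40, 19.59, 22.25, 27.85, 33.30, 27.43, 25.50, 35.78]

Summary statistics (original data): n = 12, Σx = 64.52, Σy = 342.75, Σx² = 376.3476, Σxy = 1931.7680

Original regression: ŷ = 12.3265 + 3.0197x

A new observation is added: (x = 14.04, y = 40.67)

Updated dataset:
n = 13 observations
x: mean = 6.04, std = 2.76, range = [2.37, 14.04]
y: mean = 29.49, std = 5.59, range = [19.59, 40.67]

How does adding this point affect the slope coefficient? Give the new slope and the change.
New slope β₁ = 1.8814 versus 3.0197 before: a change of -1.1383 (-37.7%).

x = 14.04 lies well outside the original x-range [2.37, 7.87] (x̄ ≈ 5.38), so this observation has high leverage and can move the slope substantially.

Step 1: Update the sums with the new point (n goes from 12 to 13)
Σx  = 64.52 + 14.04 = 78.56
Σy  = 342.75 + 40.67 = 383.42
Σx² = 376.3476 + 14.04² = 376.3476 + 197.1216 = 573.4692
Σxy = 1931.7680 + 14.04×40.67 = 1931.7680 + 571.0068 = 2502.7748

Step 2: Recompute the slope with b₁ = (nΣxy − ΣxΣy) / (nΣx² − (Σx)²)
Numerator   = 13×2502.7748 − 78.56×383.42 = 32536.0724 − 30121.4752 = 2414.5972
Denominator = 13×573.4692 − 78.56² = 7455.0996 − 6171.6736 = 1283.4260
b₁(new) = 2414.5972 / 1283.4260 = 1.8814

(Same formula on the original sums: (12×1931.7680 − 64.52×342.75) / (12×376.3476 − 64.52²) = 1066.9860 / 353.3408 = 3.0197, matching the given fit.)

Step 3: Change in slope
Δβ₁ = 1.8814 − 3.0197 = -1.1383
Relative change = -1.1383 / 3.0197 × 100% = -37.7%
→ the slope decreases when the point is added.

Because the point sits below the extension of the original line at a high-leverage x, it tilts the fit down.
In practice: examine leverage (hᵢ) and Cook's distance rather than deleting it automatically.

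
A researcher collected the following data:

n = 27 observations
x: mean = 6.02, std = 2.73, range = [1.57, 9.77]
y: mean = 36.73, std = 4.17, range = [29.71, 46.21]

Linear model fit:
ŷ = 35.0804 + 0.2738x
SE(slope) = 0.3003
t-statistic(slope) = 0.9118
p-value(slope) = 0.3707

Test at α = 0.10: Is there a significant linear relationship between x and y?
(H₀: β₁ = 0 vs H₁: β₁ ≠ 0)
Fail to reject H₀: p-value = 0.3707 ≥ α = 0.10. The linear relationship is not significant at the 10% level.

Hypothesis test for the slope coefficient:

H₀: β₁ = 0 (no linear relationship)
H₁: β₁ ≠ 0 (linear relationship exists)

Test statistic: t = β̂₁ / SE(β̂₁) = 0.2738 / 0.3003 = 0.9118

p = 0.3707: how often a slope estimate this far from 0 (in SE units) would arise by chance if β₁ were truly 0.

Decision rule: reject H₀ if p-value < α.
p-value = 0.3707 ≥ α = 0.10 → fail to reject H₀.

There is not sufficient evidence at the 10% significance level to conclude that a linear relationship exists between x and y.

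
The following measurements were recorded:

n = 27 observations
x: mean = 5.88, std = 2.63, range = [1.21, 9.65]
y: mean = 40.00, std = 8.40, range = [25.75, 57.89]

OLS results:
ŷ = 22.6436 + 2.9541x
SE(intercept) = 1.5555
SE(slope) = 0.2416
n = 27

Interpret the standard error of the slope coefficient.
The slope 2.9541 is pinned down to within about ±0.2416 (one SE) by these data — relative uncertainty 8.2%, i.e. precise.

What SE measures:
- The standard error quantifies the sampling variability of the coefficient estimate
- It is the estimated standard deviation of β̂₁ across hypothetical repeated samples of the same size
- Smaller SE → more precise estimate

Relative precision:
- SE / |β̂₁| = 0.2416 / 2.9541 = 8.2%
- Rule of thumb (under 20%: precise; 20% to under 50%: moderately precise; 50% or more: imprecise) → precise

Link to the t-test: t = β̂₁ / SE(β̂₁) = 2.9541 / 0.2416 = 12.2272, the statistic for H₀: β₁ = 0.

What drives SE(β̂₁): more residual scatter → larger SE; larger n (here n = 27) → smaller SE; wider spread of x values → smaller SE.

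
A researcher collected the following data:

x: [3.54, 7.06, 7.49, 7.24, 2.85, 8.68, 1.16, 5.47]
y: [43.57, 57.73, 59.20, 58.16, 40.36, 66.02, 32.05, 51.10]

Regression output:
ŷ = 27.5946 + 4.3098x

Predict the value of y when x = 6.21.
ŷ = 54.3585

Plug x = 6.21 into the fitted line:

ŷ = 27.5946 + 4.3098 × 6.21
ŷ = 27.5946 + 26.7639
ŷ = 54.3585

This is a point prediction; actual observations scatter around it by roughly the residual standard deviation.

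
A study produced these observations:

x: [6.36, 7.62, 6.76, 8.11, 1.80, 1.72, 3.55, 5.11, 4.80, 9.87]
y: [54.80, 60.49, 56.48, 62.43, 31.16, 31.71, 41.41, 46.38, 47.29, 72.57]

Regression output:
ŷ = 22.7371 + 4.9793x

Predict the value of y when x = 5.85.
ŷ = 51.8660

x = 5.85 lies inside the observed range [1.72, 9.87], so the fitted equation applies directly:

ŷ = 22.7371 + 4.9793 × 5.85
ŷ = 22.7371 + 29.1289
ŷ = 51.8660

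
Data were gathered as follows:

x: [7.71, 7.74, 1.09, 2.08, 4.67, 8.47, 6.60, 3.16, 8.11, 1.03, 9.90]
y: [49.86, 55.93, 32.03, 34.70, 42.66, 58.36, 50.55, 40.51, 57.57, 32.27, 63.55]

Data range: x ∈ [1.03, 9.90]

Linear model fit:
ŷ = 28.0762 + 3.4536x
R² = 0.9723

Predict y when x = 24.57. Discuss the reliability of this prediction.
The equation gives ŷ = 112.9312; however x = 24.57 is 14.67 units above the observed range, so this extrapolated value should not be trusted.

Prediction calculation:
ŷ = 28.0762 + 3.4536 × 24.57
ŷ = 112.9312

Reliability:
- Data range: x ∈ [1.03, 9.90]
- Prediction point: x = 24.57 is 14.67 units above the observed range → this is EXTRAPOLATION, not interpolation

Why that matters here:
- The standard error of prediction grows with (x − x̄)², and x = 24.57 is far from x̄ = 5.51
- There are no observations near this x to validate the fitted line there
- Real relationships often flatten, saturate, or turn nonlinear at extremes

A defensible statement: 'if the linear trend continued to x = 24.57, y would be about 112.9312' — the premise is untested.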